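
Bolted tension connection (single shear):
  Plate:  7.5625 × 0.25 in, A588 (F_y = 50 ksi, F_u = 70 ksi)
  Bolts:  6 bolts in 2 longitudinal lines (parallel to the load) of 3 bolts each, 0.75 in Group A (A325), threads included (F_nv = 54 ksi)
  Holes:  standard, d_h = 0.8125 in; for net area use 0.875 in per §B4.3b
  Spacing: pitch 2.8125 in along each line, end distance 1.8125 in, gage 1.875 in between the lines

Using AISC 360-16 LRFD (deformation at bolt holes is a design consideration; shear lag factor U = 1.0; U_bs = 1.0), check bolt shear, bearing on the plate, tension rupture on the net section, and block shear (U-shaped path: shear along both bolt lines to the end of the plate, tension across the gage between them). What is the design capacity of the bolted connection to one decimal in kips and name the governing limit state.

76.3 kips (net-section rupture governs)

Bolt shear: A_b = π(0.75)²/4 = 0.44179 in². φR_n = 0.75 × 54 × 0.44179 × 6 × 1 = 107.4 kips.
Bearing (0.25 in plate, F_u = 70 ksi): end bolts L_c = 1.8125 − 0.8125/2 = 1.40625, R_n = min(1.2×1.40625×0.25×70, 2.4×0.75×0.25×70) = 29.531 kips/bolt; interior L_c = 2.8125 − 0.8125 = 2, R_n = 31.5 kips/bolt. φR_n = 0.75 × (2×29.531 + 4×31.5) = 138.8 kips.
Tension rupture (net): A_n = (7.5625 − 2×0.875)×0.25 = 1.4531 in² (U = 1.0, A_e = A_n). φR_n = 0.75 × 70 × 1.4531 = 76.3 kips.
Block shear: shear path 2×[1.8125+2×2.8125] = 2×7.4375 in, A_gv = 3.7188, A_nv = 2×(7.4375 − 2.5×0.875)×0.25 = 2.625 in²; tension across gage: (1.875 − 1×0.875)×0.25 = 0.25 in². R_n = min(0.6×70×2.625, 0.6×50×3.7188) + 1.0×70×0.25 = min(110.25, 111.56) + 17.5 = 127.75 kips. φR_n = 0.75 × 127.75 = 95.8 kips.
Governing: min(107.4, 138.8, 76.3, 95.8) = 76.3 kips → net-section rupture.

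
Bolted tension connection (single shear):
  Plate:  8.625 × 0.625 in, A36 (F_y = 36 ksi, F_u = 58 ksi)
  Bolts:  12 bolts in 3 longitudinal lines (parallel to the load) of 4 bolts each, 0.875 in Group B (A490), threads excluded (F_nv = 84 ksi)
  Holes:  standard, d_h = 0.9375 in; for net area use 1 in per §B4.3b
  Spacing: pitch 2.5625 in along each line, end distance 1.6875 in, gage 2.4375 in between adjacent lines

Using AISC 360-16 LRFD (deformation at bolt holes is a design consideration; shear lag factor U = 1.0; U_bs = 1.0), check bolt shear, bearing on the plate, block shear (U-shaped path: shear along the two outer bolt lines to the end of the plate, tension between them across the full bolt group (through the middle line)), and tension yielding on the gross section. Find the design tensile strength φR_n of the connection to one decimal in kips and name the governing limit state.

Bolt shear: A_b = π(0.875)²/4 = 0.60132 in². φR_n = 0.75 × 84 × 0.60132 × 12 × 1 = 454.6 kips.
Bearing (0.625 in plate, F_u = 58 ksi): end bolts L_c = 1.6875 − 0.9375/2 = 1.21875, R_n = min(1.2×1.21875×0.625×58, 2.4×0.875×0.625×58) = 53.016 kips/bolt; interior L_c = 2.5625 − 0.9375 = 1.625, R_n = 70.688 kips/bolt. φR_n = 0.75 × (3×53.016 + 9×70.688) = 596.4 kips.
Block shear: shear path 2×[1.6875+3×2.5625] = 2×9.375 in, A_gv = 11.719, A_nv = 2×(9.375 − 3.5×1)×0.625 = 7.3438 in²; tension across gage: (4.875 − 2×1)×0.625 = 1.7969 in². R_n = min(0.6×58×7.3438, 0.6×36×11.719) + 1.0×58×1.7969 = min(255.56, 253.13) + 104.22 = 357.35 kips. φR_n = 0.75 × 357.35 = 268.0 kips.
Tension yield (gross): A_g = 8.625×0.625 = 5.3906 in². φR_n = 0.90 × 36 × 5.3906 = 174.7 kips.
Governing: min(454.6, 596.4, 268.0, 174.7) = 174.7 kips → gross-section yield.

174.7 kips (gross-section yield governs)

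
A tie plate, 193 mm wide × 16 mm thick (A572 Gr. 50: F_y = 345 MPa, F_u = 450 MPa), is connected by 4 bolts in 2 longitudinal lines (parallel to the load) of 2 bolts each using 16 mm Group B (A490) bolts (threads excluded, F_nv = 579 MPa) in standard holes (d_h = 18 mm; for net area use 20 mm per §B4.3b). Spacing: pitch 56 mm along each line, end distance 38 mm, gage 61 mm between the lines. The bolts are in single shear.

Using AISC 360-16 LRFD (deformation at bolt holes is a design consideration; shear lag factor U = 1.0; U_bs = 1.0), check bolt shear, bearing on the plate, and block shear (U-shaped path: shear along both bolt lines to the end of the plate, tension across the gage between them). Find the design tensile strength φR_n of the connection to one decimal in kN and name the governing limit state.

Bolt shear: A_b = π(16)²/4 = 201.06 mm². φR_n = 0.75 × 579 × 201.06 × 4 × 1 = 349.2 kN.
Bearing (16 mm plate, F_u = 450 MPa): end bolts L_c = 38 − 18/2 = 29, R_n = min(1.2×29×16×450, 2.4×16×16×450) = 250.56 kN/bolt; interior L_c = 56 − 18 = 38, R_n = 276.48 kN/bolt. φR_n = 0.75 × (2×250.56 + 2×276.48) = 790.6 kN.
Block shear: shear path 2×[38+1×56] = 2×94 mm, A_gv = 3008, A_nv = 2×(94 − 1.5×20)×16 = 2048 mm²; tension across gage: (61 − 1×20)×16 = 656 mm². R_n = min(0.6×450×2048, 0.6×345×3008) + 1.0×450×656 = min(552.96, 622.66) + 295.2 = 848.16 kN. φR_n = 0.75 × 848.16 = 636.1 kN.
Governing: min(349.2, 790.6, 636.1) = 349.2 kN → bolt shear.

349.2 kN (bolt shear governs)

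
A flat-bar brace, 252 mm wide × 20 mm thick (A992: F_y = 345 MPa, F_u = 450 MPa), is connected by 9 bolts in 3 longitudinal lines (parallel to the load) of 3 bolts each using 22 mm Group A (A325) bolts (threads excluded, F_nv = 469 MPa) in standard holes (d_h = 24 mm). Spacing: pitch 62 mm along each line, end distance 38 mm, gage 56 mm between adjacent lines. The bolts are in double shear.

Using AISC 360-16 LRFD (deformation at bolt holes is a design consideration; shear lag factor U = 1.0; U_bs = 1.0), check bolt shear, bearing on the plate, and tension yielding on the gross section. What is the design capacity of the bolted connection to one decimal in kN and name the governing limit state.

Bolt shear: A_b = π(22)²/4 = 380.13 mm². φR_n = 0.75 × 469 × 380.13 × 9 × 2 = 2406.8 kN.
Bearing (20 mm plate, F_u = 450 MPa): end bolts L_c = 38 − 24/2 = 26, R_n = min(1.2×26×20×450, 2.4×22×20×450) = 280.8 kN/bolt; interior L_c = 62 − 24 = 38, R_n = 410.4 kN/bolt. φR_n = 0.75 × (3×280.8 + 6×410.4) = 2478.6 kN.
Tension yield (gross): A_g = 252×20 = 5040 mm². φR_n = 0.90 × 345 × 5040 = 1564.9 kN.
Governing: min(2406.8, 2478.6, 1564.9) = 1564.9 kN → gross-section yield.

1564.9 kN (gross-section yield governs)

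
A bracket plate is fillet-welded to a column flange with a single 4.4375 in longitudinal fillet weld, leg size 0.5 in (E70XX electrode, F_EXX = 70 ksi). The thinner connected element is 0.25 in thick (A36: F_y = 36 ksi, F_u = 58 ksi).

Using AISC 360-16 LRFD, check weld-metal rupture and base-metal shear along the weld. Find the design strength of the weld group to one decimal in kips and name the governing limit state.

24.0 kips (base-metal shear governs)

Weld metal: throat = 0.707×0.5 = 0.3535 in, L = 4.4375 in. φR_n = 0.75 × 0.6 × 70 × 0.3535 × 4.4375 = 49.4 kips.
Base metal shear (0.25 in plate): yield φR_n = 1.0×0.6×36×0.25×4.4375 = 24.0 kips; rupture φR_n = 0.75×0.6×58×0.25×4.4375 = 29.0 kips; take 24.0 kips (yield).
Governing: min(49.4, 24.0) = 24.0 kips → base-metal shear.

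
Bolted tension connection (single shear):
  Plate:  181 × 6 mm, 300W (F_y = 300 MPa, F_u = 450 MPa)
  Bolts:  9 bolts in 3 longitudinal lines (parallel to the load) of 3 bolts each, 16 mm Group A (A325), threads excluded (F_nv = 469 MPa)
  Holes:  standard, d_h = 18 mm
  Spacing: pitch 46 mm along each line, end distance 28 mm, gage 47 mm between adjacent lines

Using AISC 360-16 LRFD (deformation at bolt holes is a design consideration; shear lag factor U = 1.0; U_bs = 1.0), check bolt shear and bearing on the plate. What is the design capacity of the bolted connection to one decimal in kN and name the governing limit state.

546.8 kN (bearing governs)

Bolt shear: A_b = π(16)²/4 = 201.06 mm². φR_n = 0.75 × 469 × 201.06 × 9 × 1 = 636.5 kN.
Bearing (6 mm plate, F_u = 450 MPa): end bolts L_c = 28 − 18/2 = 19, R_n = min(1.2×19×6×450, 2.4×16×6×450) = 61.56 kN/bolt; interior L_c = 46 − 18 = 28, R_n = 90.72 kN/bolt. φR_n = 0.75 × (3×61.56 + 6×90.72) = 546.8 kN.
Governing: min(636.5, 546.8) = 546.8 kN → bearing.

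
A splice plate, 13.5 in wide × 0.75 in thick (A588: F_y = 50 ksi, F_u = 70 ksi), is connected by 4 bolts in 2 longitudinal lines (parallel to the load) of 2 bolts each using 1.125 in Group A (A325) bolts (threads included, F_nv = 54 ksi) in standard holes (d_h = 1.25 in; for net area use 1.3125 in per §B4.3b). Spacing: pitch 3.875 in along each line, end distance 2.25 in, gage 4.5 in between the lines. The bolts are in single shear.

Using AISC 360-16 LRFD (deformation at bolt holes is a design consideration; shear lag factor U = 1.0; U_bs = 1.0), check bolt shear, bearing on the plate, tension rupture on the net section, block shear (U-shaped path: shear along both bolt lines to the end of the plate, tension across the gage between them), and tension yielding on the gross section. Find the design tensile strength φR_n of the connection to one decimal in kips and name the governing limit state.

Bolt shear: A_b = π(1.125)²/4 = 0.99402 in². φR_n = 0.75 × 54 × 0.99402 × 4 × 1 = 161.0 kips.
Bearing (0.75 in plate, F_u = 70 ksi): end bolts L_c = 2.25 − 1.25/2 = 1.625, R_n = min(1.2×1.625×0.75×70, 2.4×1.125×0.75×70) = 102.38 kips/bolt; interior L_c = 3.875 − 1.25 = 2.625, R_n = 141.75 kips/bolt. φR_n = 0.75 × (2×102.38 + 2×141.75) = 366.2 kips.
Tension rupture (net): A_n = (13.5 − 2×1.3125)×0.75 = 8.1563 in² (U = 1.0, A_e = A_n). φR_n = 0.75 × 70 × 8.1563 = 428.2 kips.
Block shear: shear path 2×[2.25+1×3.875] = 2×6.125 in, A_gv = 9.1875, A_nv = 2×(6.125 − 1.5×1.3125)×0.75 = 6.2344 in²; tension across gage: (4.5 − 1×1.3125)×0.75 = 2.3906 in². R_n = min(0.6×70×6.2344, 0.6×50×9.1875) + 1.0×70×2.3906 = min(261.84, 275.63) + 167.34 = 429.18 kips. φR_n = 0.75 × 429.18 = 321.9 kips.
Tension yield (gross): A_g = 13.5×0.75 = 10.125 in². φR_n = 0.90 × 50 × 10.125 = 455.6 kips.
Governing: min(161.0, 366.2, 428.2, 321.9, 455.6) = 161.0 kips → bolt shear.

161.0 kips (bolt shear governs)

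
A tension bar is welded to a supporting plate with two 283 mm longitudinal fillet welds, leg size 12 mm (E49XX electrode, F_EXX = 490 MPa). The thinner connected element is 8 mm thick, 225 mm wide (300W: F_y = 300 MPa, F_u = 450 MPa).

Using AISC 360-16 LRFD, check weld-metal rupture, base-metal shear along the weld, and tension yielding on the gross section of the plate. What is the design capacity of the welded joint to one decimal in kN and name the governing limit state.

486.0 kN (gross-section yield governs)

Weld metal: throat = 0.707×12 = 8.484 mm, L = 2×283 = 566 mm. φR_n = 0.75 × 0.6 × 490 × 8.484 × 566 = 1058.8 kN.
Base metal shear (8 mm plate): yield φR_n = 1.0×0.6×300×8×566 = 815.0 kN; rupture φR_n = 0.75×0.6×450×8×566 = 916.9 kN; take 815.0 kN (yield).
Tension yield (gross): A_g = 225×8 = 1800 mm². φR_n = 0.90 × 300 × 1800 = 486.0 kN.
Governing: min(1058.8, 815.0, 486.0) = 486.0 kN → gross-section yield.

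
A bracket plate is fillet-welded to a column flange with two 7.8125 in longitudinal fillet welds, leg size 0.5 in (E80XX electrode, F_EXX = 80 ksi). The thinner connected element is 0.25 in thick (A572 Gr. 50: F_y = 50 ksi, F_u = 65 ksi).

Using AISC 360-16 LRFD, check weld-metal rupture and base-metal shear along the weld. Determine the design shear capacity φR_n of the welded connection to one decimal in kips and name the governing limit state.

114.3 kips (base-metal shear governs)

Weld metal: throat = 0.707×0.5 = 0.3535 in, L = 2×7.8125 = 15.625 in. φR_n = 0.75 × 0.6 × 80 × 0.3535 × 15.625 = 198.8 kips.
Base metal shear (0.25 in plate): yield φR_n = 1.0×0.6×50×0.25×15.625 = 117.2 kips; rupture φR_n = 0.75×0.6×65×0.25×15.625 = 114.3 kips; take 114.3 kips (rupture).
Governing: min(198.8, 114.3) = 114.3 kips → base-metal shear.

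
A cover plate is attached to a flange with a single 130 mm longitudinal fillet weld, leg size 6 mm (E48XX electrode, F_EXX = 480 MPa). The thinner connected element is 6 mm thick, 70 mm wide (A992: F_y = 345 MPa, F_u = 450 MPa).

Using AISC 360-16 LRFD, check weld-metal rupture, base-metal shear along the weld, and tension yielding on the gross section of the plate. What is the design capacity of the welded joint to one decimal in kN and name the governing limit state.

Weld metal: throat = 0.707×6 = 4.242 mm, L = 130 mm. φR_n = 0.75 × 0.6 × 480 × 4.242 × 130 = 119.1 kN.
Base metal shear (6 mm plate): yield φR_n = 1.0×0.6×345×6×130 = 161.5 kN; rupture φR_n = 0.75×0.6×450×6×130 = 158.0 kN; take 158.0 kN (rupture).
Tension yield (gross): A_g = 70×6 = 420 mm². φR_n = 0.90 × 345 × 420 = 130.4 kN.
Governing: min(119.1, 158.0, 130.4) = 119.1 kN → weld metal.

119.1 kN (weld metal governs)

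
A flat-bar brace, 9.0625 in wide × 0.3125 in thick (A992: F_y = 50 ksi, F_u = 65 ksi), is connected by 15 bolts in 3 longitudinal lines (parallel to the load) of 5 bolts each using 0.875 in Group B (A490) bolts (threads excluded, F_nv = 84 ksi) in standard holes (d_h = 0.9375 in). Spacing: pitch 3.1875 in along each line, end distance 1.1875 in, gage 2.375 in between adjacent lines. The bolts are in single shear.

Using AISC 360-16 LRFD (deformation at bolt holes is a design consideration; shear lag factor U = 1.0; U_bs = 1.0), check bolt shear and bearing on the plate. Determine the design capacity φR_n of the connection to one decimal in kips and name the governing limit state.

423.3 kips (bearing governs)

Bolt shear: A_b = π(0.875)²/4 = 0.60132 in². φR_n = 0.75 × 84 × 0.60132 × 15 × 1 = 568.2 kips.
Bearing (0.3125 in plate, F_u = 65 ksi): end bolts L_c = 1.1875 − 0.9375/2 = 0.71875, R_n = min(1.2×0.71875×0.3125×65, 2.4×0.875×0.3125×65) = 17.52 kips/bolt; interior L_c = 3.1875 − 0.9375 = 2.25, R_n = 42.656 kips/bolt. φR_n = 0.75 × (3×17.52 + 12×42.656) = 423.3 kips.
Governing: min(568.2, 423.3) = 423.3 kips → bearing.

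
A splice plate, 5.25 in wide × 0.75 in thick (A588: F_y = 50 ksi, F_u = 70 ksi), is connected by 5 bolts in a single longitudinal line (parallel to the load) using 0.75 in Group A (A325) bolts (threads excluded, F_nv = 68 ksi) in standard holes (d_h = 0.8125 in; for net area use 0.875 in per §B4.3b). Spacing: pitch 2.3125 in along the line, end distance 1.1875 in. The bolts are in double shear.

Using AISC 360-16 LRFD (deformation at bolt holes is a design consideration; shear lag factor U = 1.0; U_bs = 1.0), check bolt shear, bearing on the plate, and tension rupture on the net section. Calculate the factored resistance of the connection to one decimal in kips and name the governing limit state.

Bolt shear: A_b = π(0.75)²/4 = 0.44179 in². φR_n = 0.75 × 68 × 0.44179 × 5 × 2 = 225.3 kips.
Bearing (0.75 in plate, F_u = 70 ksi): end bolts L_c = 1.1875 − 0.8125/2 = 0.78125, R_n = min(1.2×0.78125×0.75×70, 2.4×0.75×0.75×70) = 49.219 kips/bolt; interior L_c = 2.3125 − 0.8125 = 1.5, R_n = 94.5 kips/bolt. φR_n = 0.75 × (1×49.219 + 4×94.5) = 320.4 kips.
Tension rupture (net): A_n = (5.25 − 1×0.875)×0.75 = 3.2813 in² (U = 1.0, A_e = A_n). φR_n = 0.75 × 70 × 3.2813 = 172.3 kips.
Governing: min(225.3, 320.4, 172.3) = 172.3 kips → net-section rupture.

172.3 kips (net-section rupture governs)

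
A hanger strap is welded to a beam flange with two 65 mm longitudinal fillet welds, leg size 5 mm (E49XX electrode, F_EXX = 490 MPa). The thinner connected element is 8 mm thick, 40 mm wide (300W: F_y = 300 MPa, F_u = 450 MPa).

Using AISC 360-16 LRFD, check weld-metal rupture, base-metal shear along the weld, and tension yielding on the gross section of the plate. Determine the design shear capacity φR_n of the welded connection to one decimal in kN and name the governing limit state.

Weld metal: throat = 0.707×5 = 3.535 mm, L = 2×65 = 130 mm. φR_n = 0.75 × 0.6 × 490 × 3.535 × 130 = 101.3 kN.
Base metal shear (8 mm plate): yield φR_n = 1.0×0.6×300×8×130 = 187.2 kN; rupture φR_n = 0.75×0.6×450×8×130 = 210.6 kN; take 187.2 kN (yield).
Tension yield (gross): A_g = 40×8 = 320 mm². φR_n = 0.90 × 300 × 320 = 86.4 kN.
Governing: min(101.3, 187.2, 86.4) = 86.4 kN → gross-section yield.

86.4 kN (gross-section yield governs)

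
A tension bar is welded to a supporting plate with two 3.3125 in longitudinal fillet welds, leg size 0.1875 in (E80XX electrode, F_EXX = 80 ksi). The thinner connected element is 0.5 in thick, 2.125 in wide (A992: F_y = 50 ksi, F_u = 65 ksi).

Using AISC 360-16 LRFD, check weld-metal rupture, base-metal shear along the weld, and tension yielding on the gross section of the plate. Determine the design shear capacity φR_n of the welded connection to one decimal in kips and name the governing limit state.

Weld metal: throat = 0.707×0.1875 = 0.13256 in, L = 2×3.3125 = 6.625 in. φR_n = 0.75 × 0.6 × 80 × 0.13256 × 6.625 = 31.6 kips.
Base metal shear (0.5 in plate): yield φR_n = 1.0×0.6×50×0.5×6.625 = 99.4 kips; rupture φR_n = 0.75×0.6×65×0.5×6.625 = 96.9 kips; take 96.9 kips (rupture).
Tension yield (gross): A_g = 2.125×0.5 = 1.0625 in². φR_n = 0.90 × 50 × 1.0625 = 47.8 kips.
Governing: min(31.6, 96.9, 47.8) = 31.6 kips → weld metal.

31.6 kips (weld metal governs)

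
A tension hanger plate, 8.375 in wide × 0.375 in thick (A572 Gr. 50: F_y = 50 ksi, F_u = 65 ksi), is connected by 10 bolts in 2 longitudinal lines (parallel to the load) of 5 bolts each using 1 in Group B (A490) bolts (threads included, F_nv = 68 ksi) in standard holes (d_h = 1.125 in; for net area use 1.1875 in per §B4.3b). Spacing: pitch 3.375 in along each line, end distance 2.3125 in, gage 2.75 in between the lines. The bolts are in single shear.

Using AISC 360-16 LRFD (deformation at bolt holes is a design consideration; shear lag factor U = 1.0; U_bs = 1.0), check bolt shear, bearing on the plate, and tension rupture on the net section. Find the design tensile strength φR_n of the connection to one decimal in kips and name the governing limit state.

Bolt shear: A_b = π(1)²/4 = 0.7854 in². φR_n = 0.75 × 68 × 0.7854 × 10 × 1 = 400.6 kips.
Bearing (0.375 in plate, F_u = 65 ksi): end bolts L_c = 2.3125 − 1.125/2 = 1.75, R_n = min(1.2×1.75×0.375×65, 2.4×1×0.375×65) = 51.188 kips/bolt; interior L_c = 3.375 − 1.125 = 2.25, R_n = 58.5 kips/bolt. φR_n = 0.75 × (2×51.188 + 8×58.5) = 427.8 kips.
Tension rupture (net): A_n = (8.375 − 2×1.1875)×0.375 = 2.25 in² (U = 1.0, A_e = A_n). φR_n = 0.75 × 65 × 2.25 = 109.7 kips.
Governing: min(400.6, 427.8, 109.7) = 109.7 kips → net-section rupture.

109.7 kips (net-section rupture governs)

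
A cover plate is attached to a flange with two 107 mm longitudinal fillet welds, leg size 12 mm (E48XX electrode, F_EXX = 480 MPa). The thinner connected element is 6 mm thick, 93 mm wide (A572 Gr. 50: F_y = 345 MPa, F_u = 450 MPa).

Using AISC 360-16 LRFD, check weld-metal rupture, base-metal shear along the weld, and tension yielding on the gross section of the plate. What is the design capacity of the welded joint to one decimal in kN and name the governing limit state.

173.3 kN (gross-section yield governs)

Weld metal: throat = 0.707×12 = 8.484 mm, L = 2×107 = 214 mm. φR_n = 0.75 × 0.6 × 480 × 8.484 × 214 = 392.2 kN.
Base metal shear (6 mm plate): yield φR_n = 1.0×0.6×345×6×214 = 265.8 kN; rupture φR_n = 0.75×0.6×450×6×214 = 260.0 kN; take 260.0 kN (rupture).
Tension yield (gross): A_g = 93×6 = 558 mm². φR_n = 0.90 × 345 × 558 = 173.3 kN.
Governing: min(392.2, 260.0, 173.3) = 173.3 kN → gross-section yield.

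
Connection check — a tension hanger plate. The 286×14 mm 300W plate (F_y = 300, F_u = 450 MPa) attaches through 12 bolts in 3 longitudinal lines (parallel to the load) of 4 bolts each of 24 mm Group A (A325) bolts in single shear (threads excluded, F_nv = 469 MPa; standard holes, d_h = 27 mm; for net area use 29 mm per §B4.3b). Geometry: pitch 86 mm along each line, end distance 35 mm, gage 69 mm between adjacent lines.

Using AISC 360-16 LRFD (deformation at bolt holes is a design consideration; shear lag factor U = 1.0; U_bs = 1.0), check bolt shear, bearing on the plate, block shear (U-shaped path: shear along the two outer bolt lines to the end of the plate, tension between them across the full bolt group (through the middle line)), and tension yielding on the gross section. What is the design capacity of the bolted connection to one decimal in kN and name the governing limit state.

Bolt shear: A_b = π(24)²/4 = 452.39 mm². φR_n = 0.75 × 469 × 452.39 × 12 × 1 = 1909.5 kN.
Bearing (14 mm plate, F_u = 450 MPa): end bolts L_c = 35 − 27/2 = 21.5, R_n = min(1.2×21.5×14×450, 2.4×24×14×450) = 162.54 kN/bolt; interior L_c = 86 − 27 = 59, R_n = 362.88 kN/bolt. φR_n = 0.75 × (3×162.54 + 9×362.88) = 2815.2 kN.
Block shear: shear path 2×[35+3×86] = 2×293 mm, A_gv = 8204, A_nv = 2×(293 − 3.5×29)×14 = 5362 mm²; tension across gage: (138 − 2×29)×14 = 1120 mm². R_n = min(0.6×450×5362, 0.6×300×8204) + 1.0×450×1120 = min(1447.7, 1476.7) + 504 = 1951.7 kN. φR_n = 0.75 × 1951.7 = 1463.8 kN.
Tension yield (gross): A_g = 286×14 = 4004 mm². φR_n = 0.90 × 300 × 4004 = 1081.1 kN.
Governing: min(1909.5, 2815.2, 1463.8, 1081.1) = 1081.1 kN → gross-section yield.

1081.1 kN (gross-section yield governs)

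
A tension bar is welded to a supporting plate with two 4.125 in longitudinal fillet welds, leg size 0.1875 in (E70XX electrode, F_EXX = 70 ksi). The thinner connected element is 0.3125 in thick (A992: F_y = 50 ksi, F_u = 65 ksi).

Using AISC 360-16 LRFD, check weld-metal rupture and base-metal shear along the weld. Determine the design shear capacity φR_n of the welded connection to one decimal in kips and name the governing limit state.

Weld metal: throat = 0.707×0.1875 = 0.13256 in, L = 2×4.125 = 8.25 in. φR_n = 0.75 × 0.6 × 70 × 0.13256 × 8.25 = 34.4 kips.
Base metal shear (0.3125 in plate): yield φR_n = 1.0×0.6×50×0.3125×8.25 = 77.3 kips; rupture φR_n = 0.75×0.6×65×0.3125×8.25 = 75.4 kips; take 75.4 kips (rupture).
Governing: min(34.4, 75.4) = 34.4 kips → weld metal.

34.4 kips (weld metal governs)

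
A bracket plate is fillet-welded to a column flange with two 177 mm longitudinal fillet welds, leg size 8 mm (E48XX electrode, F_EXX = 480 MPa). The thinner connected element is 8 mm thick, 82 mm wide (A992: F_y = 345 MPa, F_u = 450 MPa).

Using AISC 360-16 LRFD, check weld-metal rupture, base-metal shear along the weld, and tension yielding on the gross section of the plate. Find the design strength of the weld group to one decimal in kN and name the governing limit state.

Weld metal: throat = 0.707×8 = 5.656 mm, L = 2×177 = 354 mm. φR_n = 0.75 × 0.6 × 480 × 5.656 × 354 = 432.5 kN.
Base metal shear (8 mm plate): yield φR_n = 1.0×0.6×345×8×354 = 586.2 kN; rupture φR_n = 0.75×0.6×450×8×354 = 573.5 kN; take 573.5 kN (rupture).
Tension yield (gross): A_g = 82×8 = 656 mm². φR_n = 0.90 × 345 × 656 = 203.7 kN.
Governing: min(432.5, 573.5, 203.7) = 203.7 kN → gross-section yield.

203.7 kN (gross-section yield governs)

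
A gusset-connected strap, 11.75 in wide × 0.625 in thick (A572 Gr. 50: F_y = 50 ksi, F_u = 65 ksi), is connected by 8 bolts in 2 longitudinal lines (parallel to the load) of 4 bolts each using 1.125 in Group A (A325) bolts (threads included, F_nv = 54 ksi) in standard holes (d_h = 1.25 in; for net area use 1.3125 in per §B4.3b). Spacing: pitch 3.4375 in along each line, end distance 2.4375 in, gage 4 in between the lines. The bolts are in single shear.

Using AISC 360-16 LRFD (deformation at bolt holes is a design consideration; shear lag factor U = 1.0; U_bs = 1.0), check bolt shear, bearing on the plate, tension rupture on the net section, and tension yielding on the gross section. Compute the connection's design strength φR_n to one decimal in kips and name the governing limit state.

Bolt shear: A_b = π(1.125)²/4 = 0.99402 in². φR_n = 0.75 × 54 × 0.99402 × 8 × 1 = 322.1 kips.
Bearing (0.625 in plate, F_u = 65 ksi): end bolts L_c = 2.4375 − 1.25/2 = 1.8125, R_n = min(1.2×1.8125×0.625×65, 2.4×1.125×0.625×65) = 88.359 kips/bolt; interior L_c = 3.4375 − 1.25 = 2.1875, R_n = 106.64 kips/bolt. φR_n = 0.75 × (2×88.359 + 6×106.64) = 612.4 kips.
Tension rupture (net): A_n = (11.75 − 2×1.3125)×0.625 = 5.7031 in² (U = 1.0, A_e = A_n). φR_n = 0.75 × 65 × 5.7031 = 278.0 kips.
Tension yield (gross): A_g = 11.75×0.625 = 7.3438 in². φR_n = 0.90 × 50 × 7.3438 = 330.5 kips.
Governing: min(322.1, 612.4, 278.0, 330.5) = 278.0 kips → net-section rupture.

278.0 kips (net-section rupture governs)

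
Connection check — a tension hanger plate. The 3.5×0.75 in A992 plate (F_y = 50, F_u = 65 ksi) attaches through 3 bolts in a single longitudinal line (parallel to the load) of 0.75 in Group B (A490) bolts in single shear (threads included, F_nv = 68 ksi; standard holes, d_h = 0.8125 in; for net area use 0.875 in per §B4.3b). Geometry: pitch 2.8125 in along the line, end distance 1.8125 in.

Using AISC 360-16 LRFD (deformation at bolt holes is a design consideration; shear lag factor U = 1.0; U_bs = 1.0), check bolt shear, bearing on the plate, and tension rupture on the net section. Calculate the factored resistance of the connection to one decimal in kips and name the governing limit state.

Bolt shear: A_b = π(0.75)²/4 = 0.44179 in². φR_n = 0.75 × 68 × 0.44179 × 3 × 1 = 67.6 kips.
Bearing (0.75 in plate, F_u = 65 ksi): end bolts L_c = 1.8125 − 0.8125/2 = 1.40625, R_n = min(1.2×1.40625×0.75×65, 2.4×0.75×0.75×65) = 82.266 kips/bolt; interior L_c = 2.8125 − 0.8125 = 2, R_n = 87.75 kips/bolt. φR_n = 0.75 × (1×82.266 + 2×87.75) = 193.3 kips.
Tension rupture (net): A_n = (3.5 − 1×0.875)×0.75 = 1.9688 in² (U = 1.0, A_e = A_n). φR_n = 0.75 × 65 × 1.9688 = 96.0 kips.
Governing: min(67.6, 193.3, 96.0) = 67.6 kips → bolt shear.

67.6 kips (bolt shear governs)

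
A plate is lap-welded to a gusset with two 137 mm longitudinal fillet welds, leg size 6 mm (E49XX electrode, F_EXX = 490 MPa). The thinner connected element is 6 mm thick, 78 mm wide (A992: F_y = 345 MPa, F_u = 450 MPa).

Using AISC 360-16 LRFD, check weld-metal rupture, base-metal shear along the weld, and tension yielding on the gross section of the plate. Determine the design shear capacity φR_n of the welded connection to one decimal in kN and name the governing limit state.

Weld metal: throat = 0.707×6 = 4.242 mm, L = 2×137 = 274 mm. φR_n = 0.75 × 0.6 × 490 × 4.242 × 274 = 256.3 kN.
Base metal shear (6 mm plate): yield φR_n = 1.0×0.6×345×6×274 = 340.3 kN; rupture φR_n = 0.75×0.6×450×6×274 = 332.9 kN; take 332.9 kN (rupture).
Tension yield (gross): A_g = 78×6 = 468 mm². φR_n = 0.90 × 345 × 468 = 145.3 kN.
Governing: min(256.3, 332.9, 145.3) = 145.3 kN → gross-section yield.

145.3 kN (gross-section yield governs)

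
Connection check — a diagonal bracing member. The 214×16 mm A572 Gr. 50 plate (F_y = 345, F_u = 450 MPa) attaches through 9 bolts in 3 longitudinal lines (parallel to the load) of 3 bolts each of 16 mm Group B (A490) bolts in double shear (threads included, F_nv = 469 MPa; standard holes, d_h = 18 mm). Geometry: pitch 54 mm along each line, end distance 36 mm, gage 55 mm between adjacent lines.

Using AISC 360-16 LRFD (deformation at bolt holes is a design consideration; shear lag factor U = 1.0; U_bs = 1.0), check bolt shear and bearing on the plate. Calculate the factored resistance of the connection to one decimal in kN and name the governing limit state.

1273.0 kN (bolt shear governs)

Bolt shear: A_b = π(16)²/4 = 201.06 mm². φR_n = 0.75 × 469 × 201.06 × 9 × 2 = 1273.0 kN.
Bearing (16 mm plate, F_u = 450 MPa): end bolts L_c = 36 − 18/2 = 27, R_n = min(1.2×27×16×450, 2.4×16×16×450) = 233.28 kN/bolt; interior L_c = 54 − 18 = 36, R_n = 276.48 kN/bolt. φR_n = 0.75 × (3×233.28 + 6×276.48) = 1769.0 kN.
Governing: min(1273.0, 1769.0) = 1273.0 kN → bolt shear.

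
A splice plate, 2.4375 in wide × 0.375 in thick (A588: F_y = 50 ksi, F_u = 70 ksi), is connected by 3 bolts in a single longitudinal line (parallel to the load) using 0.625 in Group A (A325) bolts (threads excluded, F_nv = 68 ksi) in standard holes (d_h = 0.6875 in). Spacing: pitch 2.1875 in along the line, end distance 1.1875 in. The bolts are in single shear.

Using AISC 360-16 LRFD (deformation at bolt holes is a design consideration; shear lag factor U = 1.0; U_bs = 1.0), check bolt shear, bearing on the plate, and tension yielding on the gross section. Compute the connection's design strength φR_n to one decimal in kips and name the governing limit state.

Bolt shear: A_b = π(0.625)²/4 = 0.3068 in². φR_n = 0.75 × 68 × 0.3068 × 3 × 1 = 46.9 kips.
Bearing (0.375 in plate, F_u = 70 ksi): end bolts L_c = 1.1875 − 0.6875/2 = 0.84375, R_n = min(1.2×0.84375×0.375×70, 2.4×0.625×0.375×70) = 26.578 kips/bolt; interior L_c = 2.1875 − 0.6875 = 1.5, R_n = 39.375 kips/bolt. φR_n = 0.75 × (1×26.578 + 2×39.375) = 79.0 kips.
Tension yield (gross): A_g = 2.4375×0.375 = 0.91406 in². φR_n = 0.90 × 50 × 0.91406 = 41.1 kips.
Governing: min(46.9, 79.0, 41.1) = 41.1 kips → gross-section yield.

41.1 kips (gross-section yield governs)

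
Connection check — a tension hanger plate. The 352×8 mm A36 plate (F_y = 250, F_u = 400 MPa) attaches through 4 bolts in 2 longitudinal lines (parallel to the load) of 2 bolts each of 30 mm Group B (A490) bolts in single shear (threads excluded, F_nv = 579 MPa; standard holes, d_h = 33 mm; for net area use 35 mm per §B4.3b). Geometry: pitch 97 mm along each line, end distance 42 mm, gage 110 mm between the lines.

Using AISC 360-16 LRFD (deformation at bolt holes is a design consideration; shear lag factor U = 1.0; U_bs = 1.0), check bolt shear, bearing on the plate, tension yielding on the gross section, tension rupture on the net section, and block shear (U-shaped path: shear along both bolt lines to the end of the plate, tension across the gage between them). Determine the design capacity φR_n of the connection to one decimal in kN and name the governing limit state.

Bolt shear: A_b = π(30)²/4 = 706.86 mm². φR_n = 0.75 × 579 × 706.86 × 4 × 1 = 1227.8 kN.
Bearing (8 mm plate, F_u = 400 MPa): end bolts L_c = 42 − 33/2 = 25.5, R_n = min(1.2×25.5×8×400, 2.4×30×8×400) = 97.92 kN/bolt; interior L_c = 97 − 33 = 64, R_n = 230.4 kN/bolt. φR_n = 0.75 × (2×97.92 + 2×230.4) = 492.5 kN.
Tension yield (gross): A_g = 352×8 = 2816 mm². φR_n = 0.90 × 250 × 2816 = 633.6 kN.
Tension rupture (net): A_n = (352 − 2×35)×8 = 2256 mm² (U = 1.0, A_e = A_n). φR_n = 0.75 × 400 × 2256 = 676.8 kN.
Block shear: shear path 2×[42+1×97] = 2×139 mm, A_gv = 2224, A_nv = 2×(139 − 1.5×35)×8 = 1384 mm²; tension across gage: (110 − 1×35)×8 = 600 mm². R_n = min(0.6×400×1384, 0.6×250×2224) + 1.0×400×600 = min(332.16, 333.6) + 240 = 572.16 kN. φR_n = 0.75 × 572.16 = 429.1 kN.
Governing: min(1227.8, 492.5, 633.6, 676.8, 429.1) = 429.1 kN → block shear.

429.1 kN (block shear governs)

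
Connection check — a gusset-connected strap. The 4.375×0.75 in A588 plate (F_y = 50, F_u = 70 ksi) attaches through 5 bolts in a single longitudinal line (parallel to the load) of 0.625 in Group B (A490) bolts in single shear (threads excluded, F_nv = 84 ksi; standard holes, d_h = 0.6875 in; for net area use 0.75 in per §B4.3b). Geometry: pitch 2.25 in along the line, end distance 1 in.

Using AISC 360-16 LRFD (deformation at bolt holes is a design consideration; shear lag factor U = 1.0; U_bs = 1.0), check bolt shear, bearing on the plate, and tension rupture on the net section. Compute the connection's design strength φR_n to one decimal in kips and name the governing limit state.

96.6 kips (bolt shear governs)

Bolt shear: A_b = π(0.625)²/4 = 0.3068 in². φR_n = 0.75 × 84 × 0.3068 × 5 × 1 = 96.6 kips.
Bearing (0.75 in plate, F_u = 70 ksi): end bolts L_c = 1 − 0.6875/2 = 0.65625, R_n = min(1.2×0.65625×0.75×70, 2.4×0.625×0.75×70) = 41.344 kips/bolt; interior L_c = 2.25 − 0.6875 = 1.5625, R_n = 78.75 kips/bolt. φR_n = 0.75 × (1×41.344 + 4×78.75) = 267.3 kips.
Tension rupture (net): A_n = (4.375 − 1×0.75)×0.75 = 2.7188 in² (U = 1.0, A_e = A_n). φR_n = 0.75 × 70 × 2.7188 = 142.7 kips.
Governing: min(96.6, 267.3, 142.7) = 96.6 kips → bolt shear.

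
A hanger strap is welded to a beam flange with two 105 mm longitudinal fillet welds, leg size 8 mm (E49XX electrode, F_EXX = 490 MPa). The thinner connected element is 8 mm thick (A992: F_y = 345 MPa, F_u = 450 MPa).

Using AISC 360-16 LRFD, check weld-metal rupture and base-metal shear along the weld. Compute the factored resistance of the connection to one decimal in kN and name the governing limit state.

261.9 kN (weld metal governs)

Weld metal: throat = 0.707×8 = 5.656 mm, L = 2×105 = 210 mm. φR_n = 0.75 × 0.6 × 490 × 5.656 × 210 = 261.9 kN.
Base metal shear (8 mm plate): yield φR_n = 1.0×0.6×345×8×210 = 347.8 kN; rupture φR_n = 0.75×0.6×450×8×210 = 340.2 kN; take 340.2 kN (rupture).
Governing: min(261.9, 340.2) = 261.9 kN → weld metal.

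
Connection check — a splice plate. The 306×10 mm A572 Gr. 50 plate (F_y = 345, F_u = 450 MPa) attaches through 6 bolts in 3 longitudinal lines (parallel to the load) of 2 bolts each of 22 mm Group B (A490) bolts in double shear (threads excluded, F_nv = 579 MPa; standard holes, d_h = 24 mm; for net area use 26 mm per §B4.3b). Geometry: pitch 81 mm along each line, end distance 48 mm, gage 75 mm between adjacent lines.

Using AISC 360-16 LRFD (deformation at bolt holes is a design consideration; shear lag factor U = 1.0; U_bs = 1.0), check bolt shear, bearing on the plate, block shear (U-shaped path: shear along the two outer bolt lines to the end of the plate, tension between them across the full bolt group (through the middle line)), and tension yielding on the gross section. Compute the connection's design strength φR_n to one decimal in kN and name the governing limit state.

695.3 kN (block shear governs)

Bolt shear: A_b = π(22)²/4 = 380.13 mm². φR_n = 0.75 × 579 × 380.13 × 6 × 2 = 1980.9 kN.
Bearing (10 mm plate, F_u = 450 MPa): end bolts L_c = 48 − 24/2 = 36, R_n = min(1.2×36×10×450, 2.4×22×10×450) = 194.4 kN/bolt; interior L_c = 81 − 24 = 57, R_n = 237.6 kN/bolt. φR_n = 0.75 × (3×194.4 + 3×237.6) = 972.0 kN.
Block shear: shear path 2×[48+1×81] = 2×129 mm, A_gv = 2580, A_nv = 2×(129 − 1.5×26)×10 = 1800 mm²; tension across gage: (150 − 2×26)×10 = 980 mm². R_n = min(0.6×450×1800, 0.6×345×2580) + 1.0×450×980 = min(486, 534.06) + 441 = 927 kN. φR_n = 0.75 × 927 = 695.3 kN.
Tension yield (gross): A_g = 306×10 = 3060 mm². φR_n = 0.90 × 345 × 3060 = 950.1 kN.
Governing: min(1980.9, 972.0, 695.3, 950.1) = 695.3 kN → block shear.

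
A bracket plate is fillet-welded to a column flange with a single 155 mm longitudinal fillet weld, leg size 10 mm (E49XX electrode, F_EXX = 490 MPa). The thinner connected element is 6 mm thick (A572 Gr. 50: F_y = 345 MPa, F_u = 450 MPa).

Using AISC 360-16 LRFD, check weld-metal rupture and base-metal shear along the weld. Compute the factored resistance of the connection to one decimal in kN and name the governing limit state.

188.3 kN (base-metal shear governs)

Weld metal: throat = 0.707×10 = 7.07 mm, L = 155 mm. φR_n = 0.75 × 0.6 × 490 × 7.07 × 155 = 241.6 kN.
Base metal shear (6 mm plate): yield φR_n = 1.0×0.6×345×6×155 = 192.5 kN; rupture φR_n = 0.75×0.6×450×6×155 = 188.3 kN; take 188.3 kN (rupture).
Governing: min(241.6, 188.3) = 188.3 kN → base-metal shear.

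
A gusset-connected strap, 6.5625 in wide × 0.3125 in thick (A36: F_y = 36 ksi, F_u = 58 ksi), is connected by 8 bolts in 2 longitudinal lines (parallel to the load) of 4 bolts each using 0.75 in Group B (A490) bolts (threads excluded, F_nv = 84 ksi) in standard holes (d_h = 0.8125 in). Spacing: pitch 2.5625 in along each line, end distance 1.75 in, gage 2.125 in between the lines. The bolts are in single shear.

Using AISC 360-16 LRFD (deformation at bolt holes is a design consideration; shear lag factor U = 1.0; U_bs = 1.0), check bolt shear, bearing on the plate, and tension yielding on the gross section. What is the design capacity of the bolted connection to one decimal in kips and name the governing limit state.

66.4 kips (gross-section yield governs)

Bolt shear: A_b = π(0.75)²/4 = 0.44179 in². φR_n = 0.75 × 84 × 0.44179 × 8 × 1 = 222.7 kips.
Bearing (0.3125 in plate, F_u = 58 ksi): end bolts L_c = 1.75 − 0.8125/2 = 1.34375, R_n = min(1.2×1.34375×0.3125×58, 2.4×0.75×0.3125×58) = 29.227 kips/bolt; interior L_c = 2.5625 − 0.8125 = 1.75, R_n = 32.625 kips/bolt. φR_n = 0.75 × (2×29.227 + 6×32.625) = 190.7 kips.
Tension yield (gross): A_g = 6.5625×0.3125 = 2.0508 in². φR_n = 0.90 × 36 × 2.0508 = 66.4 kips.
Governing: min(222.7, 190.7, 66.4) = 66.4 kips → gross-section yield.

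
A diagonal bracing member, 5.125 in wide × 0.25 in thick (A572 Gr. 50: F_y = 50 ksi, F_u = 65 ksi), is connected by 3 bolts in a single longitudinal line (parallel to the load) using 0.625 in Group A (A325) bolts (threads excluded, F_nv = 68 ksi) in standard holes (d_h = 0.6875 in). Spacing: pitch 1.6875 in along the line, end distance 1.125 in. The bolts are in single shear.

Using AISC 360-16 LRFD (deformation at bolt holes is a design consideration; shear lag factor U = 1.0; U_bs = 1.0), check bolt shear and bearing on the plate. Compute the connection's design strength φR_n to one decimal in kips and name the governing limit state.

40.7 kips (bearing governs)

Bolt shear: A_b = π(0.625)²/4 = 0.3068 in². φR_n = 0.75 × 68 × 0.3068 × 3 × 1 = 46.9 kips.
Bearing (0.25 in plate, F_u = 65 ksi): end bolts L_c = 1.125 − 0.6875/2 = 0.78125, R_n = min(1.2×0.78125×0.25×65, 2.4×0.625×0.25×65) = 15.234 kips/bolt; interior L_c = 1.6875 − 0.6875 = 1, R_n = 19.5 kips/bolt. φR_n = 0.75 × (1×15.234 + 2×19.5) = 40.7 kips.
Governing: min(46.9, 40.7) = 40.7 kips → bearing.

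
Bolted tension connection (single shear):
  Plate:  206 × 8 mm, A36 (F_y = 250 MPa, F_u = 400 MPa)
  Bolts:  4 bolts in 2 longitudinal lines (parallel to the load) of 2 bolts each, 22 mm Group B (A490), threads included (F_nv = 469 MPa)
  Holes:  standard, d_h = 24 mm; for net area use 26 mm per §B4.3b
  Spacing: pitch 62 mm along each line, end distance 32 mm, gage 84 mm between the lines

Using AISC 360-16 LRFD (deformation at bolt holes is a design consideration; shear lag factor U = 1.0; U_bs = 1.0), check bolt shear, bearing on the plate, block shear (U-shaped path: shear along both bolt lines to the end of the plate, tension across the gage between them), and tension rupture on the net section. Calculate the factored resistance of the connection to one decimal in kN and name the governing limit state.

Bolt shear: A_b = π(22)²/4 = 380.13 mm². φR_n = 0.75 × 469 × 380.13 × 4 × 1 = 534.8 kN.
Bearing (8 mm plate, F_u = 400 MPa): end bolts L_c = 32 − 24/2 = 20, R_n = min(1.2×20×8×400, 2.4×22×8×400) = 76.8 kN/bolt; interior L_c = 62 − 24 = 38, R_n = 145.92 kN/bolt. φR_n = 0.75 × (2×76.8 + 2×145.92) = 334.1 kN.
Block shear: shear path 2×[32+1×62] = 2×94 mm, A_gv = 1504, A_nv = 2×(94 − 1.5×26)×8 = 880 mm²; tension across gage: (84 − 1×26)×8 = 464 mm². R_n = min(0.6×400×880, 0.6×250×1504) + 1.0×400×464 = min(211.2, 225.6) + 185.6 = 396.8 kN. φR_n = 0.75 × 396.8 = 297.6 kN.
Tension rupture (net): A_n = (206 − 2×26)×8 = 1232 mm² (U = 1.0, A_e = A_n). φR_n = 0.75 × 400 × 1232 = 369.6 kN.
Governing: min(534.8, 334.1, 297.6, 369.6) = 297.6 kN → block shear.

297.6 kN (block shear governs)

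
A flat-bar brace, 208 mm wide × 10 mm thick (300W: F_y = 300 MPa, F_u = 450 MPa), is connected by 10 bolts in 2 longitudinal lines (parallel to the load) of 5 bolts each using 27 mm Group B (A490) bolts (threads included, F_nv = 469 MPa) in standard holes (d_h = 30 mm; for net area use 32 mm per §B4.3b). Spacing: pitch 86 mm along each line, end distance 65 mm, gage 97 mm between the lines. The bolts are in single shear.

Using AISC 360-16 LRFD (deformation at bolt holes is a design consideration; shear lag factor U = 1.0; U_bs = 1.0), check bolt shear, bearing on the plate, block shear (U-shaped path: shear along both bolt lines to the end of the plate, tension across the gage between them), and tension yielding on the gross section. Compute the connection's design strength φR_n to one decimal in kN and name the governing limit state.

561.6 kN (gross-section yield governs)

Bolt shear: A_b = π(27)²/4 = 572.56 mm². φR_n = 0.75 × 469 × 572.56 × 10 × 1 = 2014.0 kN.
Bearing (10 mm plate, F_u = 450 MPa): end bolts L_c = 65 − 30/2 = 50, R_n = min(1.2×50×10×450, 2.4×27×10×450) = 270 kN/bolt; interior L_c = 86 − 30 = 56, R_n = 291.6 kN/bolt. φR_n = 0.75 × (2×270 + 8×291.6) = 2154.6 kN.
Block shear: shear path 2×[65+4×86] = 2×409 mm, A_gv = 8180, A_nv = 2×(409 − 4.5×32)×10 = 5300 mm²; tension across gage: (97 − 1×32)×10 = 650 mm². R_n = min(0.6×450×5300, 0.6×300×8180) + 1.0×450×650 = min(1431, 1472.4) + 292.5 = 1723.5 kN. φR_n = 0.75 × 1723.5 = 1292.6 kN.
Tension yield (gross): A_g = 208×10 = 2080 mm². φR_n = 0.90 × 300 × 2080 = 561.6 kN.
Governing: min(2014.0, 2154.6, 1292.6, 561.6) = 561.6 kN → gross-section yield.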